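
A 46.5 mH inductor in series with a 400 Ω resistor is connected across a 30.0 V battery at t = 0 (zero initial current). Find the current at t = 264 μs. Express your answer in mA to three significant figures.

I ≈ 67.3 mA

τ = L/R = 4.650×10^-2/400 = 1.162×10^-4 s; final current I_∞ = ε/R = 30.0/400 = 7.500×10^-2 A.
I(t) = I_∞(1 − e^(−t/τ)) with t/τ = 2.271.
I = (7.500×10^-2)(1 − e^(−2.271)) = 6.726×10^-2 A.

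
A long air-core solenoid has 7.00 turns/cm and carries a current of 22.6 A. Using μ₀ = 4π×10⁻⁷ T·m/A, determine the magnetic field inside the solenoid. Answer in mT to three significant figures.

B ≈ 19.9 mT

Inside a long solenoid, B = μ₀nI.
B = (4π×10⁻⁷)(700 m⁻¹)(22.6 A) = 1.988×10^-2 T.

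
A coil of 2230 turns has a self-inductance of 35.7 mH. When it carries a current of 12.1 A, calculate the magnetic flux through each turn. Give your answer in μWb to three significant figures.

From L = NΦ_B/I, the flux per turn is Φ_B = LI/N.
Φ_B = (3.570×10^-2 H)(12.1 A)/2230 = 1.937×10^-4 Wb.

Φ_B ≈ 194 μWb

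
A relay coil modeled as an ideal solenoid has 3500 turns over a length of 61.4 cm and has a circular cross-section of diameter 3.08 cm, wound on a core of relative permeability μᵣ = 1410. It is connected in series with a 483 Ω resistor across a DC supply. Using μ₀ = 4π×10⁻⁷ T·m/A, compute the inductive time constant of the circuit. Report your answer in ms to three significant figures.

τ ≈ 54.5 ms

A = π(d/2)² = π(1.540×10^-2 m)² = 7.451×10^-4 m².
L = μ₀μᵣN²A/ℓ = (4π×10⁻⁷)(1410)(3500)²(7.451×10^-4)/(0.614) = 26.34 H.
τ = L/R = (26.34)/(483) = 5.453×10^-2 s.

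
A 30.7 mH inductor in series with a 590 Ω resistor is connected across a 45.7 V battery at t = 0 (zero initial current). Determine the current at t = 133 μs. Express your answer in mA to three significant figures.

τ = L/R = 3.070×10^-2/590 = 5.203×10^-5 s; final current I_∞ = ε/R = 45.7/590 = 7.746×10^-2 A.
I(t) = I_∞(1 − e^(−t/τ)) with t/τ = 2.556.
I = (7.746×10^-2)(1 − e^(−2.556)) = 7.1446×10^-2 A.

I ≈ 71.4 mA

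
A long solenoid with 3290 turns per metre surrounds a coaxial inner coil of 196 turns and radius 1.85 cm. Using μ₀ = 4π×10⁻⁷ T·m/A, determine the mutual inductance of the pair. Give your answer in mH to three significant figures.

The outer solenoid produces a uniform field B₁ = μ₀n₁I₁ across the inner coil,
so the flux linkage is N₂Φ = N₂B₁A₂ = μ₀n₁N₂A₂·I₁, giving M = μ₀n₁N₂A₂.
A₂ = πr² = π(1.850×10^-2 m)² = 1.075×10^-3 m².
M = (4π×10⁻⁷)(3290)(196)(1.075×10^-3) = 8.713×10^-4 H.

M ≈ 0.871 mH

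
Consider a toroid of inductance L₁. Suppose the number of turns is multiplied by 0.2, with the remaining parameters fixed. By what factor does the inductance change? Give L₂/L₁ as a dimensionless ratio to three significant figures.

For a toroid, L ∝ μᵣN²A/R.
L₂/L₁ = (0.2)^2 = 0.0400.

L₂/L₁ = 0.0400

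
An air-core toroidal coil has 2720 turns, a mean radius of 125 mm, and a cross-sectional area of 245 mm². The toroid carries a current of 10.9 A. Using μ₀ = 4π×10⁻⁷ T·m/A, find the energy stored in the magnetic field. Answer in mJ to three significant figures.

U ≈ 172 mJ

L = μ₀N²A/(2πR) = (4π×10⁻⁷)(2720)²(2.450×10^-4)/(2π×0.125) = 2.900×10^-3 H.
U = ½LI² = ½(2.900×10^-3)(10.9)² = 0.1723 J.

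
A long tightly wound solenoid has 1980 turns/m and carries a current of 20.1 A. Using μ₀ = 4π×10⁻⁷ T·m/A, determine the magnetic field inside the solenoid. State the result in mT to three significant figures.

Inside a long solenoid, B = μ₀nI.
B = (4π×10⁻⁷)(1.980×10^3 m⁻¹)(20.1 A) = 5.001×10^-2 T.

B ≈ 50.0 mT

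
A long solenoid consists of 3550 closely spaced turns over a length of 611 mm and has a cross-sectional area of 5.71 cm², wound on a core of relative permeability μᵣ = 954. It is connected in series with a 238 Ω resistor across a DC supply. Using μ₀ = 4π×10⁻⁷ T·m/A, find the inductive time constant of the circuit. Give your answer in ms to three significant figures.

A = 5.71 cm² = 5.710×10^-4 m².
L = μ₀μᵣN²A/ℓ = (4π×10⁻⁷)(954)(3550)²(5.710×10^-4)/(0.611) = 14.12 H.
τ = L/R = (14.12)/(238) = 5.932×10^-2 s.

τ ≈ 59.3 ms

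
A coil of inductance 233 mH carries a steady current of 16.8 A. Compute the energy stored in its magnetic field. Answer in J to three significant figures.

Stored magnetic energy: U = ½LI².
U = ½(0.233 H)(16.8 A)² = 32.88 J.

U ≈ 32.9 J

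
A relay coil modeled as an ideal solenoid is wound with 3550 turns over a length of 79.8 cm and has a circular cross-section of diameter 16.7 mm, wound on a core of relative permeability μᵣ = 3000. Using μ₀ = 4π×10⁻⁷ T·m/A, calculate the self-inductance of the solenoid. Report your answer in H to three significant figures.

L ≈ 13.0 H

A = π(d/2)² = π(8.350×10^-3 m)² = 2.190×10^-4 m².
For a long solenoid, L = μ₀μᵣN²A/ℓ.
L = (4π×10⁻⁷)(3000)(3550)²(2.190×10^-4)/(0.798 m) = 13.04 H.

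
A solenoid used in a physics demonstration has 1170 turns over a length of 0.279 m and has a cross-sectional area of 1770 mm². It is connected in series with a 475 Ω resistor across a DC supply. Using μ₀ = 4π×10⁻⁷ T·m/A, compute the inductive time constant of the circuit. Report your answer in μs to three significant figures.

τ ≈ 23.0 μs

A = 1770 mm² = 1.770×10^-3 m².
L = μ₀N²A/ℓ = (4π×10⁻⁷)(1170)²(1.770×10^-3)/(0.279) = 1.091×10^-2 H.
τ = L/R = (1.091×10^-2)/(475) = 2.298×10^-5 s.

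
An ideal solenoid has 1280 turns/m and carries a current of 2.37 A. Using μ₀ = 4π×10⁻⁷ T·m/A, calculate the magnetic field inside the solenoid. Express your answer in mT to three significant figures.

Inside a long solenoid, B = μ₀nI.
B = (4π×10⁻⁷)(1.280×10^3 m⁻¹)(2.37 A) = 3.812×10^-3 T.

B ≈ 3.81 mT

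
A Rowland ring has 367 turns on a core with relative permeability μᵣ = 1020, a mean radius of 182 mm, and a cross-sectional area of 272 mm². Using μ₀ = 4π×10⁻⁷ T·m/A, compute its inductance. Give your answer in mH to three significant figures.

L ≈ 41.1 mH

For a thin toroid, L = μ₀μᵣN²A/(2πR).
L = (4π×10⁻⁷)(1020)(367)²(2.720×10^-4) / (2π×0.182 m) = 4.106×10^-2 H.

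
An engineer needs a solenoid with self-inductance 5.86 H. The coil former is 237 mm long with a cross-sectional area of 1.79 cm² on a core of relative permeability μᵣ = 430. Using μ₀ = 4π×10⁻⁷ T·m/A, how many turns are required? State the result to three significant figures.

A = 1.79 cm² = 1.790×10^-4 m².
From L = μ₀μᵣN²A/ℓ, N = √(Lℓ / (μ₀μᵣA)).
N = √[(5.86)(0.237) / ((4π×10⁻⁷)(430)×1.790×10^-4)] = √(1.436×10^7) ≈ 3789.3.

N ≈ 3790 turns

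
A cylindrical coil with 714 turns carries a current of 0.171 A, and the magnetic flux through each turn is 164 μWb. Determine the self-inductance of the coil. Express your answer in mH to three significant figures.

L ≈ 685 mH

Self-inductance is defined by L = NΦ_B/I (flux linkage over current).
L = (714)(1.640×10^-4 Wb)/(0.171 A) = 0.6848 H.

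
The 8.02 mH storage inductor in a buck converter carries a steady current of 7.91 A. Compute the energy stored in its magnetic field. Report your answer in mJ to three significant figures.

Stored magnetic energy: U = ½LI².
U = ½(8.020×10^-3 H)(7.91 A)² = 0.2509 J.

U ≈ 251 mJ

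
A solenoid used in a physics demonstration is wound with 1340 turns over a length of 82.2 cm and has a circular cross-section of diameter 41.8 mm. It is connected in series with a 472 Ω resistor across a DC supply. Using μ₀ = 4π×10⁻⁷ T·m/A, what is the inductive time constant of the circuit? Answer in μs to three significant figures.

τ ≈ 7.98 μs

A = π(d/2)² = π(2.090×10^-2 m)² = 1.372×10^-3 m².
L = μ₀N²A/ℓ = (4π×10⁻⁷)(1340)²(1.372×10^-3)/(0.822) = 3.767×10^-3 H.
τ = L/R = (3.767×10^-3)/(472) = 7.981×10^-6 s.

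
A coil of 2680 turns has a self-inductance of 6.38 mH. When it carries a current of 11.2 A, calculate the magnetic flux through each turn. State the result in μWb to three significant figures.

From L = NΦ_B/I, the flux per turn is Φ_B = LI/N.
Φ_B = (6.380×10^-3 H)(11.2 A)/2680 = 2.666×10^-5 Wb.

Φ_B ≈ 26.7 μWb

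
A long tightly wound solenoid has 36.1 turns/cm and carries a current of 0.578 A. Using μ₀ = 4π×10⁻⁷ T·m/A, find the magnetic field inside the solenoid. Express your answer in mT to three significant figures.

B ≈ 2.62 mT

Inside a long solenoid, B = μ₀nI.
B = (4π×10⁻⁷)(3.610×10^3 m⁻¹)(0.578 A) = 2.622×10^-3 T.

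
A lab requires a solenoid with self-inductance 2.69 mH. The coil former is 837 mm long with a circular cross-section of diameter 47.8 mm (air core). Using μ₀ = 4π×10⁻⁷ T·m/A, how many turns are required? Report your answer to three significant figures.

N ≈ 999 turns

A = π(d/2)² = π(2.390×10^-2 m)² = 1.7945×10^-3 m².
From L = μ₀N²A/ℓ, N = √(Lℓ / (μ₀A)).
N = √[(2.690×10^-3)(0.837) / ((4π×10⁻⁷)×1.7945×10^-3)] = √(9.984×10^5) ≈ 999.2.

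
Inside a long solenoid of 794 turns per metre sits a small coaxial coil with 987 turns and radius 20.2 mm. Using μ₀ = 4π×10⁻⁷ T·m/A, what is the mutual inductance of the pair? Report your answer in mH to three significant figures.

M ≈ 1.26 mH

The outer solenoid produces a uniform field B₁ = μ₀n₁I₁ across the inner coil,
so the flux linkage is N₂Φ = N₂B₁A₂ = μ₀n₁N₂A₂·I₁, giving M = μ₀n₁N₂A₂.
A₂ = πr² = π(2.020×10^-2 m)² = 1.282×10^-3 m².
M = (4π×10⁻⁷)(794)(987)(1.282×10^-3) = 1.262×10^-3 H.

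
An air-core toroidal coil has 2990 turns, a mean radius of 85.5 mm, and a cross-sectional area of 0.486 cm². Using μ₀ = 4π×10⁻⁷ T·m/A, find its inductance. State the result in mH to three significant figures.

For a thin toroid, L = μ₀N²A/(2πR).
L = (4π×10⁻⁷)(2990)²(4.860×10^-5) / (2π×8.550×10^-2 m) = 1.016×10^-3 H.

L ≈ 1.02 mH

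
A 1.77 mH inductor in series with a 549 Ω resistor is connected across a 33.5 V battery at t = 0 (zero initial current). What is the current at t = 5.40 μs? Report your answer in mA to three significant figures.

τ = L/R = 1.770×10^-3/549 = 3.224×10^-6 s; final current I_∞ = ε/R = 33.5/549 = 6.102×10^-2 A.
I(t) = I_∞(1 − e^(−t/τ)) with t/τ = 1.675.
I = (6.102×10^-2)(1 − e^(−1.675)) = 4.959×10^-2 A.

I ≈ 49.6 mA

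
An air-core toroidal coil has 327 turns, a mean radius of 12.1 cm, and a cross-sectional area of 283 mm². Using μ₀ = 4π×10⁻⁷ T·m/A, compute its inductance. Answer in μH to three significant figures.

For a thin toroid, L = μ₀N²A/(2πR).
L = (4π×10⁻⁷)(327)²(2.830×10^-4) / (2π×0.121 m) = 5.002×10^-5 H.

L ≈ 50.0 μH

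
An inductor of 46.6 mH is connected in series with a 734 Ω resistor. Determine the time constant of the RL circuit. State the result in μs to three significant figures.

τ = L/R = (4.660×10^-2 H)/(734 Ω) = 6.349×10^-5 s.

τ ≈ 63.5 μs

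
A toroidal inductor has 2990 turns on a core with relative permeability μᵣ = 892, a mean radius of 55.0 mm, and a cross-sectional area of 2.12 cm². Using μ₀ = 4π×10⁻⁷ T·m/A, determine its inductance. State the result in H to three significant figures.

L ≈ 6.15 H

For a thin toroid, L = μ₀μᵣN²A/(2πR).
L = (4π×10⁻⁷)(892)(2990)²(2.120×10^-4) / (2π×5.500×10^-2 m) = 6.148 H.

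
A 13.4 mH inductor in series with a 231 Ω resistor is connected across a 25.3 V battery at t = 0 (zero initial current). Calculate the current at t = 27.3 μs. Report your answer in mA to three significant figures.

I ≈ 41.1 mA

τ = L/R = 1.340×10^-2/231 = 5.801×10^-5 s; final current I_∞ = ε/R = 25.3/231 = 0.1095 A.
I(t) = I_∞(1 − e^(−t/τ)) with t/τ = 0.471.
I = (0.1095)(1 − e^(−0.471)) = 4.111×10^-2 A.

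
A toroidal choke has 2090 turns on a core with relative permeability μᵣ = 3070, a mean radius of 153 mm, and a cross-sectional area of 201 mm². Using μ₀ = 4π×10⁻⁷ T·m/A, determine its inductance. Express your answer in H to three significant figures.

L ≈ 3.52 H

For a thin toroid, L = μ₀μᵣN²A/(2πR).
L = (4π×10⁻⁷)(3070)(2090)²(2.010×10^-4) / (2π×0.153 m) = 3.523 H.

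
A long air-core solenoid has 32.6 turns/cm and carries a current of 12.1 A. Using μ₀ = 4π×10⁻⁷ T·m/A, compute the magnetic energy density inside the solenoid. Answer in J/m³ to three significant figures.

u ≈ 978 J/m³

B = μ₀nI = (4π×10⁻⁷)(3.260×10^3)(12.1) = 4.957×10^-2 T.
u = B²/(2μ₀) = (4.957×10^-2)²/(2×4π×10⁻⁷) = 977.7 J/m³.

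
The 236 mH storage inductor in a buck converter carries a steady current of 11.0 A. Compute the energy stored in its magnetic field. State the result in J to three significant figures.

U ≈ 14.3 J

Stored magnetic energy: U = ½LI².
U = ½(0.236 H)(11.0 A)² = 14.28 J.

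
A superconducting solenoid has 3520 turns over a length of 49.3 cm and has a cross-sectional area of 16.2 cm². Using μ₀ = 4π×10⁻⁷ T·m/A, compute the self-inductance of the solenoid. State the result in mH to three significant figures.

A = 16.2 cm² = 1.620×10^-3 m².
For a long solenoid, L = μ₀N²A/ℓ.
L = (4π×10⁻⁷)(3520)²(1.620×10^-3)/(0.493 m) = 5.116×10^-2 H.

L ≈ 51.2 mH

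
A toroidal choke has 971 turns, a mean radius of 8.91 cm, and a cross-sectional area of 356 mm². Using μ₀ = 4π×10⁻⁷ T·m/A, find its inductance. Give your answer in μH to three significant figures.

For a thin toroid, L = μ₀N²A/(2πR).
L = (4π×10⁻⁷)(971)²(3.560×10^-4) / (2π×8.910×10^-2 m) = 7.534×10^-4 H.

L ≈ 753 μH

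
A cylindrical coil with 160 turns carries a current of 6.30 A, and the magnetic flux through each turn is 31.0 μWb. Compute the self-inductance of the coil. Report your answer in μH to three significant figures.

L ≈ 787 μH

Self-inductance is defined by L = NΦ_B/I (flux linkage over current).
L = (160)(3.100×10^-5 Wb)/(6.30 A) = 7.873×10^-4 H.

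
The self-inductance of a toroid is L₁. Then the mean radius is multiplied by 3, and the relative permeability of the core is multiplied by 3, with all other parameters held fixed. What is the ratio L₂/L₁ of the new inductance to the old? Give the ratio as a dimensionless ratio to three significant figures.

For a toroid, L ∝ μᵣN²A/R.
L₂/L₁ = (3)^-1 × (3) = 1.00.

L₂/L₁ = 1.00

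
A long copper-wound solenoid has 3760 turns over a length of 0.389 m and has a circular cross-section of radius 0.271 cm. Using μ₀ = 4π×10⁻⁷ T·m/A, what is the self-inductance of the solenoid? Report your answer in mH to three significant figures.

L ≈ 1.05 mH

A = πr² = π(2.710×10^-3 m)² = 2.307×10^-5 m².
For a long solenoid, L = μ₀N²A/ℓ.
L = (4π×10⁻⁷)(3760)²(2.307×10^-5)/(0.389 m) = 1.054×10^-3 H.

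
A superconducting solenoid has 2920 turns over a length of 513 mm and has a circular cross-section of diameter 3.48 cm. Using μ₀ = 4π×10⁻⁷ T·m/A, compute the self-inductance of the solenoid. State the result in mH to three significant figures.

A = π(d/2)² = π(1.740×10^-2 m)² = 9.511×10^-4 m².
For a long solenoid, L = μ₀N²A/ℓ.
L = (4π×10⁻⁷)(2920)²(9.511×10^-4)/(0.513 m) = 1.987×10^-2 H.

L ≈ 19.9 mH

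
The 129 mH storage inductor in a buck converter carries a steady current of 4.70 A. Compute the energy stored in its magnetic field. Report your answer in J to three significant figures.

Stored magnetic energy: U = ½LI².
U = ½(0.129 H)(4.70 A)² = 1.4248 J.

U ≈ 1.42 J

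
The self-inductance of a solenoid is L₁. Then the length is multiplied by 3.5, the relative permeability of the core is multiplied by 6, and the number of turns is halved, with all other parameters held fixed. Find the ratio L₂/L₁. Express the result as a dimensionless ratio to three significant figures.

For a solenoid, L ∝ μᵣN²A/ℓ.
L₂/L₁ = (3.5)^-1 × (6) × (0.5)^2 = 0.429.

L₂/L₁ = 0.429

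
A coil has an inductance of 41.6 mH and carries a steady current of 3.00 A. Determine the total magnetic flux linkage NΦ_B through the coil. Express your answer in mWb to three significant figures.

From L = NΦ_B/I, the flux linkage is NΦ_B = LI.
NΦ_B = (4.160×10^-2 H)(3.00 A) = 0.1248 Wb.

NΦ_B ≈ 125 mWb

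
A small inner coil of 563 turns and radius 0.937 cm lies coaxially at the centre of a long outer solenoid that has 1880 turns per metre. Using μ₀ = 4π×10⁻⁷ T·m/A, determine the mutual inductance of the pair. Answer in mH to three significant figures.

M ≈ 0.367 mH

The outer solenoid produces a uniform field B₁ = μ₀n₁I₁ across the inner coil,
so the flux linkage is N₂Φ = N₂B₁A₂ = μ₀n₁N₂A₂·I₁, giving M = μ₀n₁N₂A₂.
A₂ = πr² = π(9.370×10^-3 m)² = 2.758×10^-4 m².
M = (4π×10⁻⁷)(1880)(563)(2.758×10^-4) = 3.669×10^-4 H.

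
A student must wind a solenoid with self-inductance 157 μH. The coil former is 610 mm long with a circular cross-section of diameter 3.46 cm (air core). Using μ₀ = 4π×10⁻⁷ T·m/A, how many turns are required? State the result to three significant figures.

N ≈ 285 turns

A = π(d/2)² = π(1.730×10^-2 m)² = 9.402×10^-4 m².
From L = μ₀N²A/ℓ, N = √(Lℓ / (μ₀A)).
N = √[(1.570×10^-4)(0.61) / ((4π×10⁻⁷)×9.402×10^-4)] = √(8.105×10^4) ≈ 284.7.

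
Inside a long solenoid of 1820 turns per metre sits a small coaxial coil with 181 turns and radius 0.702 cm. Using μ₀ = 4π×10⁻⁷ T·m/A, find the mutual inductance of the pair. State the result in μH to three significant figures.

M ≈ 64.1 μH

The outer solenoid produces a uniform field B₁ = μ₀n₁I₁ across the inner coil,
so the flux linkage is N₂Φ = N₂B₁A₂ = μ₀n₁N₂A₂·I₁, giving M = μ₀n₁N₂A₂.
A₂ = πr² = π(7.020×10^-3 m)² = 1.548×10^-4 m².
M = (4π×10⁻⁷)(1820)(181)(1.548×10^-4) = 6.409×10^-5 H.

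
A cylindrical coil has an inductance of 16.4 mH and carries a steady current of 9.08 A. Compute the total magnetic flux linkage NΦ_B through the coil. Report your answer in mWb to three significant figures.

From L = NΦ_B/I, the flux linkage is NΦ_B = LI.
NΦ_B = (1.640×10^-2 H)(9.08 A) = 0.1489 Wb.

NΦ_B ≈ 149 mWb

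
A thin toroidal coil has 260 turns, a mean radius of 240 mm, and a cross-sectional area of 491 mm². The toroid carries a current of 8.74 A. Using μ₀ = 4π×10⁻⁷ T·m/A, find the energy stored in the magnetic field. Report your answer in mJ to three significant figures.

L = μ₀N²A/(2πR) = (4π×10⁻⁷)(260)²(4.910×10^-4)/(2π×0.24) = 2.766×10^-5 H.
U = ½LI² = ½(2.766×10^-5)(8.74)² = 1.056×10^-3 J.

U ≈ 1.06 mJ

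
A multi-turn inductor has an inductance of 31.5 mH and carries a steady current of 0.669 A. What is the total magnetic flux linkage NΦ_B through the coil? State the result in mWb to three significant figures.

NΦ_B ≈ 21.1 mWb

From L = NΦ_B/I, the flux linkage is NΦ_B = LI.
NΦ_B = (3.150×10^-2 H)(0.669 A) = 2.107×10^-2 Wb.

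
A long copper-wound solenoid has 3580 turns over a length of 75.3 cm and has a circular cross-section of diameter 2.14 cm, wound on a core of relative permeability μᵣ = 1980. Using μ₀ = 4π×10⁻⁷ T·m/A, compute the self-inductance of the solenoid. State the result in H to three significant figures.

L ≈ 15.2 H

A = π(d/2)² = π(1.070×10^-2 m)² = 3.597×10^-4 m².
For a long solenoid, L = μ₀μᵣN²A/ℓ.
L = (4π×10⁻⁷)(1980)(3580)²(3.597×10^-4)/(0.753 m) = 15.23 H.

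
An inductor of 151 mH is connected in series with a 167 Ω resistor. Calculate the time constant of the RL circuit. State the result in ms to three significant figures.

τ ≈ 0.904 ms

τ = L/R = (0.151 H)/(167 Ω) = 9.042×10^-4 s.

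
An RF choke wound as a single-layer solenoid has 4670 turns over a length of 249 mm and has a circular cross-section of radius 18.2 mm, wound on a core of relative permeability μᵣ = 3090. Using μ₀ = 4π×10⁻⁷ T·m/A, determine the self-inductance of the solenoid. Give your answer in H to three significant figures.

A = πr² = π(1.820×10^-2 m)² = 1.041×10^-3 m².
For a long solenoid, L = μ₀μᵣN²A/ℓ.
L = (4π×10⁻⁷)(3090)(4670)²(1.041×10^-3)/(0.249 m) = 353.9 H.

L ≈ 354 H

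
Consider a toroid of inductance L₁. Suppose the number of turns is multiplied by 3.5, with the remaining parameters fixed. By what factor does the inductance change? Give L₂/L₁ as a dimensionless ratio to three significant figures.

L₂/L₁ = 12.3

For a toroid, L ∝ μᵣN²A/R.
L₂/L₁ = (3.5)^2 = 12.3.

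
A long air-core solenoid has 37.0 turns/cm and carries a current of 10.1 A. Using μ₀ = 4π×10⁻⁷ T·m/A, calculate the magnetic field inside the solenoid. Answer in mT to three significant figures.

B ≈ 47.0 mT

Inside a long solenoid, B = μ₀nI.
B = (4π×10⁻⁷)(3.700×10^3 m⁻¹)(10.1 A) = 4.696×10^-2 T.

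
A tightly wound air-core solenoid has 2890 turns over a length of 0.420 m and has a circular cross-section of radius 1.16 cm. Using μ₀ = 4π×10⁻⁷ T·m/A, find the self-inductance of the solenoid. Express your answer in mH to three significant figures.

A = πr² = π(1.160×10^-2 m)² = 4.227×10^-4 m².
For a long solenoid, L = μ₀N²A/ℓ.
L = (4π×10⁻⁷)(2890)²(4.227×10^-4)/(0.42 m) = 1.056×10^-2 H.

L ≈ 10.6 mH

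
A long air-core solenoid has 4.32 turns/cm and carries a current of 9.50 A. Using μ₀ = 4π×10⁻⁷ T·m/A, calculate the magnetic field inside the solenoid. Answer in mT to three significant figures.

B ≈ 5.16 mT

Inside a long solenoid, B = μ₀nI.
B = (4π×10⁻⁷)(432 m⁻¹)(9.50 A) = 5.157×10^-3 T.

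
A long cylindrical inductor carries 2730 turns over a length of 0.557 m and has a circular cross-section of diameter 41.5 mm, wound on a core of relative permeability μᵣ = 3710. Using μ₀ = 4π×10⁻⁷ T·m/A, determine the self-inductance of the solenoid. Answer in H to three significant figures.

A = π(d/2)² = π(2.075×10^-2 m)² = 1.353×10^-3 m².
For a long solenoid, L = μ₀μᵣN²A/ℓ.
L = (4π×10⁻⁷)(3710)(2730)²(1.353×10^-3)/(0.557 m) = 84.38 H.

L ≈ 84.4 H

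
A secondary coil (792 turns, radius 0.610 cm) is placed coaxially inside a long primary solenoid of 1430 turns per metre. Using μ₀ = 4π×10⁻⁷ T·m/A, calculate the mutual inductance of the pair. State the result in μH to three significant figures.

M ≈ 166 μH

The outer solenoid produces a uniform field B₁ = μ₀n₁I₁ across the inner coil,
so the flux linkage is N₂Φ = N₂B₁A₂ = μ₀n₁N₂A₂·I₁, giving M = μ₀n₁N₂A₂.
A₂ = πr² = π(6.100×10^-3 m)² = 1.169×10^-4 m².
M = (4π×10⁻⁷)(1430)(792)(1.169×10^-4) = 1.664×10^-4 H.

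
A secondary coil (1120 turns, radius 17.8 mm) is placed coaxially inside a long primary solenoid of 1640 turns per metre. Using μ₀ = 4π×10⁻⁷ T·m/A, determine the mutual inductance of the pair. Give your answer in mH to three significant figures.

M ≈ 2.30 mH

The outer solenoid produces a uniform field B₁ = μ₀n₁I₁ across the inner coil,
so the flux linkage is N₂Φ = N₂B₁A₂ = μ₀n₁N₂A₂·I₁, giving M = μ₀n₁N₂A₂.
A₂ = πr² = π(1.780×10^-2 m)² = 9.954×10^-4 m².
M = (4π×10⁻⁷)(1640)(1120)(9.954×10^-4) = 2.298×10^-3 H.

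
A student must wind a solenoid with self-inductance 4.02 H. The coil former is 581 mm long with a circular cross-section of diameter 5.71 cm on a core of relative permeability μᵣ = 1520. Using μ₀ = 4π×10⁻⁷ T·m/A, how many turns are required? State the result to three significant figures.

N ≈ 691 turns

A = π(d/2)² = π(2.855×10^-2 m)² = 2.561×10^-3 m².
From L = μ₀μᵣN²A/ℓ, N = √(Lℓ / (μ₀μᵣA)).
N = √[(4.02)(0.581) / ((4π×10⁻⁷)(1520)×2.561×10^-3)] = √(4.775×10^5) ≈ 691.0.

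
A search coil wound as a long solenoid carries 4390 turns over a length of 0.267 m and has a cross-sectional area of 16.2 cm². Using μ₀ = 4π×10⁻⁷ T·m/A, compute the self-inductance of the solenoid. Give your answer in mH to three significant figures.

A = 16.2 cm² = 1.620×10^-3 m².
For a long solenoid, L = μ₀N²A/ℓ.
L = (4π×10⁻⁷)(4390)²(1.620×10^-3)/(0.267 m) = 0.1469 H.

L ≈ 147 mH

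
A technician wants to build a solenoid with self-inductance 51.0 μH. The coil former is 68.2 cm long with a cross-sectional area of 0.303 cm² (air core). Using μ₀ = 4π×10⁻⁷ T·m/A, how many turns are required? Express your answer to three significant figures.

A = 0.303 cm² = 3.030×10^-5 m².
From L = μ₀N²A/ℓ, N = √(Lℓ / (μ₀A)).
N = √[(5.100×10^-5)(0.682) / ((4π×10⁻⁷)×3.030×10^-5)] = √(9.1349×10^5) ≈ 955.8.

N ≈ 956 turns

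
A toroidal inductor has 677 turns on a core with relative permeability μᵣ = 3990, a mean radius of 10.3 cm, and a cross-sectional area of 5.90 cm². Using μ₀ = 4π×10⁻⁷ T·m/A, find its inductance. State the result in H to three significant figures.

L ≈ 2.10 H

For a thin toroid, L = μ₀μᵣN²A/(2πR).
L = (4π×10⁻⁷)(3990)(677)²(5.900×10^-4) / (2π×0.103 m) = 2.095 H.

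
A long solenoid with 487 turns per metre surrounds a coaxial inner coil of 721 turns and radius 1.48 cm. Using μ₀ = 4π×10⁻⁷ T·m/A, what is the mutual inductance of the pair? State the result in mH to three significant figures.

The outer solenoid produces a uniform field B₁ = μ₀n₁I₁ across the inner coil,
so the flux linkage is N₂Φ = N₂B₁A₂ = μ₀n₁N₂A₂·I₁, giving M = μ₀n₁N₂A₂.
A₂ = πr² = π(1.480×10^-2 m)² = 6.881×10^-4 m².
M = (4π×10⁻⁷)(487)(721)(6.881×10^-4) = 3.036×10^-4 H.

M ≈ 0.304 mH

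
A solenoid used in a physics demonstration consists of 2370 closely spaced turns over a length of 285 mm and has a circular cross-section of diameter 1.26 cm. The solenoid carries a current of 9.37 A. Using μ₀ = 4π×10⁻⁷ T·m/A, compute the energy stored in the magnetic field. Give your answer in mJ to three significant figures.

A = π(d/2)² = π(6.300×10^-3 m)² = 1.247×10^-4 m².
L = μ₀N²A/ℓ = (4π×10⁻⁷)(2370)²(1.247×10^-4)/(0.285) = 3.088×10^-3 H.
U = ½LI² = ½(3.088×10^-3)(9.37)² = 0.1356 J.

U ≈ 136 mJ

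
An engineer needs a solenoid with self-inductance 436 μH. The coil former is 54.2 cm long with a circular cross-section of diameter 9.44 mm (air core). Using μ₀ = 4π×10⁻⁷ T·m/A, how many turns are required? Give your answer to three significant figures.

A = π(d/2)² = π(4.720×10^-3 m)² = 6.999×10^-5 m².
From L = μ₀N²A/ℓ, N = √(Lℓ / (μ₀A)).
N = √[(4.360×10^-4)(0.542) / ((4π×10⁻⁷)×6.999×10^-5)] = √(2.687×10^6) ≈ 1639.2.

N ≈ 1640 turns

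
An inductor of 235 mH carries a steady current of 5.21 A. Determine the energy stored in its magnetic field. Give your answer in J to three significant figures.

U ≈ 3.19 J

Stored magnetic energy: U = ½LI².
U = ½(0.235 H)(5.21 A)² = 3.189 J.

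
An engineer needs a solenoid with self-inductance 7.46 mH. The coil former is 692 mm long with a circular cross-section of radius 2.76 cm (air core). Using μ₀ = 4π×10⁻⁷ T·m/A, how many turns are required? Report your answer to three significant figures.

N ≈ 1310 turns

A = πr² = π(2.760×10^-2 m)² = 2.393×10^-3 m².
From L = μ₀N²A/ℓ, N = √(Lℓ / (μ₀A)).
N = √[(7.460×10^-3)(0.692) / ((4π×10⁻⁷)×2.393×10^-3)] = √(1.717×10^6) ≈ 1310.2.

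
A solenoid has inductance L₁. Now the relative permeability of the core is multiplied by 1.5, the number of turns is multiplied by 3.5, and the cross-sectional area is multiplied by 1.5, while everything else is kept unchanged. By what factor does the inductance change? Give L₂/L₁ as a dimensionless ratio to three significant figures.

L₂/L₁ = 27.6

For a solenoid, L ∝ μᵣN²A/ℓ.
L₂/L₁ = (1.5) × (3.5)^2 × (1.5) = 27.6.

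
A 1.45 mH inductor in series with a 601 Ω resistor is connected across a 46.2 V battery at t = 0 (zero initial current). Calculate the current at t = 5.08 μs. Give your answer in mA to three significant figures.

I ≈ 67.5 mA

τ = L/R = 1.450×10^-3/601 = 2.413×10^-6 s; final current I_∞ = ε/R = 46.2/601 = 7.687×10^-2 A.
I(t) = I_∞(1 − e^(−t/τ)) with t/τ = 2.106.
I = (7.687×10^-2)(1 − e^(−2.106)) = 6.751×10^-2 A.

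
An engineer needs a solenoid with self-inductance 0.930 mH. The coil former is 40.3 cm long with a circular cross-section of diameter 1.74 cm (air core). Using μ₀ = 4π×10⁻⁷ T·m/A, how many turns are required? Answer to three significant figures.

N ≈ 1120 turns

A = π(d/2)² = π(8.700×10^-3 m)² = 2.378×10^-4 m².
From L = μ₀N²A/ℓ, N = √(Lℓ / (μ₀A)).
N = √[(9.300×10^-4)(0.403) / ((4π×10⁻⁷)×2.378×10^-4)] = √(1.254×10^6) ≈ 1119.9.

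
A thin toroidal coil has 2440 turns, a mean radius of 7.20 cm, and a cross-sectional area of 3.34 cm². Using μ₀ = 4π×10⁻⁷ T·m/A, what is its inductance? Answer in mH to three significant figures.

L ≈ 5.52 mH

For a thin toroid, L = μ₀N²A/(2πR).
L = (4π×10⁻⁷)(2440)²(3.340×10^-4) / (2π×7.200×10^-2 m) = 5.524×10^-3 H.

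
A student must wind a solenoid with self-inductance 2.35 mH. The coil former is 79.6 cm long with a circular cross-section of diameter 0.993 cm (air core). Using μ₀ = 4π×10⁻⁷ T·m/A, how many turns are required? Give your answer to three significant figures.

A = π(d/2)² = π(4.965×10^-3 m)² = 7.744×10^-5 m².
From L = μ₀N²A/ℓ, N = √(Lℓ / (μ₀A)).
N = √[(2.350×10^-3)(0.796) / ((4π×10⁻⁷)×7.744×10^-5)] = √(1.922×10^7) ≈ 4384.2.

N ≈ 4380 turns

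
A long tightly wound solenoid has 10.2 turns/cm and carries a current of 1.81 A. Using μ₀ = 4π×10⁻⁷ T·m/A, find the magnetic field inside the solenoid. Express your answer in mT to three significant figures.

Inside a long solenoid, B = μ₀nI.
B = (4π×10⁻⁷)(1.020×10^3 m⁻¹)(1.81 A) = 2.320×10^-3 T.

B ≈ 2.32 mT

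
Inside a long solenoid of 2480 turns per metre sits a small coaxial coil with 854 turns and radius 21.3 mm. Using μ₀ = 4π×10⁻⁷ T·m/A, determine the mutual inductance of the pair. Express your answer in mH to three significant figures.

M ≈ 3.79 mH

The outer solenoid produces a uniform field B₁ = μ₀n₁I₁ across the inner coil,
so the flux linkage is N₂Φ = N₂B₁A₂ = μ₀n₁N₂A₂·I₁, giving M = μ₀n₁N₂A₂.
A₂ = πr² = π(2.130×10^-2 m)² = 1.425×10^-3 m².
M = (4π×10⁻⁷)(2480)(854)(1.425×10^-3) = 3.793×10^-3 H.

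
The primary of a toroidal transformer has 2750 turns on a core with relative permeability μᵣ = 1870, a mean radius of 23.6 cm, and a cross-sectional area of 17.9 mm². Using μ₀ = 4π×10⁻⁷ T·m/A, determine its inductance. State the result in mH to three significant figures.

L ≈ 215 mH

For a thin toroid, L = μ₀μᵣN²A/(2πR).
L = (4π×10⁻⁷)(1870)(2750)²(1.790×10^-5) / (2π×0.236 m) = 0.2145 H.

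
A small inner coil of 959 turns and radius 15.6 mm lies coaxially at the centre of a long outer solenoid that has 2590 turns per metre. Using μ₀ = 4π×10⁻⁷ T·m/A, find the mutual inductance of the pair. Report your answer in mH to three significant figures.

M ≈ 2.39 mH

The outer solenoid produces a uniform field B₁ = μ₀n₁I₁ across the inner coil,
so the flux linkage is N₂Φ = N₂B₁A₂ = μ₀n₁N₂A₂·I₁, giving M = μ₀n₁N₂A₂.
A₂ = πr² = π(1.560×10^-2 m)² = 7.645×10^-4 m².
M = (4π×10⁻⁷)(2590)(959)(7.645×10^-4) = 2.386×10^-3 H.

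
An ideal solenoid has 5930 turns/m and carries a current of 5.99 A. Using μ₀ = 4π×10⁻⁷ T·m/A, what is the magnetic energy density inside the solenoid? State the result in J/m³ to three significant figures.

u ≈ 793 J/m³

B = μ₀nI = (4π×10⁻⁷)(5.930×10^3)(5.99) = 4.464×10^-2 T.
u = B²/(2μ₀) = (4.464×10^-2)²/(2×4π×10⁻⁷) = 792.8 J/m³.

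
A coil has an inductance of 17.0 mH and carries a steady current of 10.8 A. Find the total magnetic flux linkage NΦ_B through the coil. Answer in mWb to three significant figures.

From L = NΦ_B/I, the flux linkage is NΦ_B = LI.
NΦ_B = (1.700×10^-2 H)(10.8 A) = 0.1836 Wb.

NΦ_B ≈ 184 mWb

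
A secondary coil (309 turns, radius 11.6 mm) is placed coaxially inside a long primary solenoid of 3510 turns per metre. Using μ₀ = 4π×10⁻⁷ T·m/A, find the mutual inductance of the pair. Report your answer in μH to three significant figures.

The outer solenoid produces a uniform field B₁ = μ₀n₁I₁ across the inner coil,
so the flux linkage is N₂Φ = N₂B₁A₂ = μ₀n₁N₂A₂·I₁, giving M = μ₀n₁N₂A₂.
A₂ = πr² = π(1.160×10^-2 m)² = 4.227×10^-4 m².
M = (4π×10⁻⁷)(3510)(309)(4.227×10^-4) = 5.762×10^-4 H.

M ≈ 576 μH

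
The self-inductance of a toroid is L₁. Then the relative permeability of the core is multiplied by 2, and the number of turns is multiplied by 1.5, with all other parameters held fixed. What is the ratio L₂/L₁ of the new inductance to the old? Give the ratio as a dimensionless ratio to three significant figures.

L₂/L₁ = 4.50

For a toroid, L ∝ μᵣN²A/R.
L₂/L₁ = (2) × (1.5)^2 = 4.50.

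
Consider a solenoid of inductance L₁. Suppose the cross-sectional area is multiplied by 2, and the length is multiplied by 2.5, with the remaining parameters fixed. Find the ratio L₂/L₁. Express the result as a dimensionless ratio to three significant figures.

L₂/L₁ = 0.800

For a solenoid, L ∝ μᵣN²A/ℓ.
L₂/L₁ = (2) × (2.5)^-1 = 0.800.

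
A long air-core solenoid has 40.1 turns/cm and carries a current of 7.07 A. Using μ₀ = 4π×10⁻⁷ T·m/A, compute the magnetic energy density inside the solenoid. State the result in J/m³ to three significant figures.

B = μ₀nI = (4π×10⁻⁷)(4.010×10^3)(7.07) = 3.563×10^-2 T.
u = B²/(2μ₀) = (3.563×10^-2)²/(2×4π×10⁻⁷) = 505 J/m³.

u ≈ 505 J/m³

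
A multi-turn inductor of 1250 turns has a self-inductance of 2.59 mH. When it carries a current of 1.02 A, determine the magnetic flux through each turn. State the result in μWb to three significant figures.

Φ_B ≈ 2.11 μWb

From L = NΦ_B/I, the flux per turn is Φ_B = LI/N.
Φ_B = (2.590×10^-3 H)(1.02 A)/1250 = 2.113×10^-6 Wb.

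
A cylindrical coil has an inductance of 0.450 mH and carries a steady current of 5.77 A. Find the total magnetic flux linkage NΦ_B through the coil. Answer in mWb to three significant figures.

NΦ_B ≈ 2.60 mWb

From L = NΦ_B/I, the flux linkage is NΦ_B = LI.
NΦ_B = (4.500×10^-4 H)(5.77 A) = 2.596×10^-3 Wb.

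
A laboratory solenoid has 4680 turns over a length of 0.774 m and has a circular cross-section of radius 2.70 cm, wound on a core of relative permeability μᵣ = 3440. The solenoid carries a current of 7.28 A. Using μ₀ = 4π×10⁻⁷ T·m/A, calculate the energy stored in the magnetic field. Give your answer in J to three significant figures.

A = πr² = π(2.700×10^-2 m)² = 2.290×10^-3 m².
L = μ₀μᵣN²A/ℓ = (4π×10⁻⁷)(3440)(4680)²(2.290×10^-3)/(0.774) = 280.2 H.
U = ½LI² = ½(280.2)(7.28)² = 7.424×10^3 J.

U ≈ 7420 J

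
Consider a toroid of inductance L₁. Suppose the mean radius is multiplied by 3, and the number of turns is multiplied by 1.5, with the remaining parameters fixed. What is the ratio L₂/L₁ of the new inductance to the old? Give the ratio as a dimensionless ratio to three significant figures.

L₂/L₁ = 0.750

For a toroid, L ∝ μᵣN²A/R.
L₂/L₁ = (3)^-1 × (1.5)^2 = 0.750.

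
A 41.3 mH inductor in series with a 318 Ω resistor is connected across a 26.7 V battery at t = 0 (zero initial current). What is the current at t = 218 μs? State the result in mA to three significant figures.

τ = L/R = 4.130×10^-2/318 = 1.299×10^-4 s; final current I_∞ = ε/R = 26.7/318 = 8.396×10^-2 A.
I(t) = I_∞(1 − e^(−t/τ)) with t/τ = 1.679.
I = (8.396×10^-2)(1 − e^(−1.679)) = 6.829×10^-2 A.

I ≈ 68.3 mA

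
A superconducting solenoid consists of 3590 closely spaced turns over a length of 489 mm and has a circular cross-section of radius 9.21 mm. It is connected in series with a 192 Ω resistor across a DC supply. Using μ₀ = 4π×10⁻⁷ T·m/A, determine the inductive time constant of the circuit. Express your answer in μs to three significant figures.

A = πr² = π(9.210×10^-3 m)² = 2.6648×10^-4 m².
L = μ₀N²A/ℓ = (4π×10⁻⁷)(3590)²(2.6648×10^-4)/(0.489) = 8.826×10^-3 H.
τ = L/R = (8.826×10^-3)/(192) = 4.597×10^-5 s.

τ ≈ 46.0 μs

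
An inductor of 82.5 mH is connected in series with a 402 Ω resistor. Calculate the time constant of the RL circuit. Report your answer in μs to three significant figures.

τ ≈ 205 μs

τ = L/R = (8.250×10^-2 H)/(402 Ω) = 2.052×10^-4 s.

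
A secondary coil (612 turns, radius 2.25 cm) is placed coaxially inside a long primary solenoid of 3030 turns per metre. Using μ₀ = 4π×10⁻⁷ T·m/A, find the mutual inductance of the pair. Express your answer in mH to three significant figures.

M ≈ 3.71 mH

The outer solenoid produces a uniform field B₁ = μ₀n₁I₁ across the inner coil,
so the flux linkage is N₂Φ = N₂B₁A₂ = μ₀n₁N₂A₂·I₁, giving M = μ₀n₁N₂A₂.
A₂ = πr² = π(2.250×10^-2 m)² = 1.590×10^-3 m².
M = (4π×10⁻⁷)(3030)(612)(1.590×10^-3) = 3.706×10^-3 H.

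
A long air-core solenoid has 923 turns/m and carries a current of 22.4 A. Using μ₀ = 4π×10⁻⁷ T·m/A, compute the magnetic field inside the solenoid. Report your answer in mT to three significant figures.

B ≈ 26.0 mT

Inside a long solenoid, B = μ₀nI.
B = (4π×10⁻⁷)(923 m⁻¹)(22.4 A) = 2.598×10^-2 T.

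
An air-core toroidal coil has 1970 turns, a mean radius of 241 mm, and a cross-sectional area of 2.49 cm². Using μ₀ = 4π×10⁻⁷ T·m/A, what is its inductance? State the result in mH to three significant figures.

L ≈ 0.802 mH

For a thin toroid, L = μ₀N²A/(2πR).
L = (4π×10⁻⁷)(1970)²(2.490×10^-4) / (2π×0.241 m) = 8.019×10^-4 H.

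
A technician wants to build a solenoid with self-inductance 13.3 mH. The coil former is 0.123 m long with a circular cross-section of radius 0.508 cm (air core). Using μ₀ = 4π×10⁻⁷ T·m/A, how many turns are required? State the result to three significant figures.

N ≈ 4010 turns

A = πr² = π(5.080×10^-3 m)² = 8.107×10^-5 m².
From L = μ₀N²A/ℓ, N = √(Lℓ / (μ₀A)).
N = √[(1.330×10^-2)(0.123) / ((4π×10⁻⁷)×8.107×10^-5)] = √(1.606×10^7) ≈ 4007.1.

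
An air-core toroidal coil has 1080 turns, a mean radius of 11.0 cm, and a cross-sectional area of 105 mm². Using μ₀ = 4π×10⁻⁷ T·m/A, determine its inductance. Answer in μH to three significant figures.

For a thin toroid, L = μ₀N²A/(2πR).
L = (4π×10⁻⁷)(1080)²(1.050×10^-4) / (2π×0.11 m) = 2.227×10^-4 H.

L ≈ 223 μH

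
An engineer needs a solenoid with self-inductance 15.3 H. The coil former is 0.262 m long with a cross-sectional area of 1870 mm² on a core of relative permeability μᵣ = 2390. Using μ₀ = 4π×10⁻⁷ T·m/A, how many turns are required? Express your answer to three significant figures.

A = 1870 mm² = 1.870×10^-3 m².
From L = μ₀μᵣN²A/ℓ, N = √(Lℓ / (μ₀μᵣA)).
N = √[(15.3)(0.262) / ((4π×10⁻⁷)(2390)×1.870×10^-3)] = √(7.137×10^5) ≈ 844.8.

N ≈ 845 turns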